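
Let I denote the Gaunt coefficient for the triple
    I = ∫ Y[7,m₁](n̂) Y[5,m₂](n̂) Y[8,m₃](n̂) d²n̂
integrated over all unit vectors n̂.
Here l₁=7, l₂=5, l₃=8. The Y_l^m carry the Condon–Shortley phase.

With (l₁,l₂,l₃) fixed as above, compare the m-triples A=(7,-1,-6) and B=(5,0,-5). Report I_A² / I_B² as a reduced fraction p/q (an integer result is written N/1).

l's match ⇒ only the (l;m) 3-j factors differ between A and B.
A: triangle coeff Δ(7,5,8) = 1/814773960; Σ_t [0,0]: t=0:+1/4180377600 = 1/4180377600; (3j)²=143/7752 [(7 5 8; 7 -1 -6)], sign=+1
B: triangle coeff Δ(7,5,8) = 1/814773960; Σ_t [0,2]: t=0:+1/232243200 t=1:−1/104509440 t=2:+1/522547200 = -1/298598400; (3j)²=55/7752 [(7 5 8; 5 0 -5)], sign=+1
I_A²/I_B² = (143/7752)/(55/7752) = 13/5

13/5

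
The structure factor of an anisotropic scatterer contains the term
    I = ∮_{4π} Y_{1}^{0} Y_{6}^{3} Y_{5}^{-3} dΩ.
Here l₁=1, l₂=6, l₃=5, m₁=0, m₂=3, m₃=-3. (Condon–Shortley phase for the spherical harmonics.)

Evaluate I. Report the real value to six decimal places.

-0.212310

Checks pass: Σm=0; 12 even; l₃=5∈[5,7].
(2·1+1)(2·6+1)(2·5+1) = 429
Δ: 2! 0! 10! / 13! → 1/858
sum: t=1:−1/14400 = -1/14400
3j²(1 6 5; 0 0 0) = Δ·Π!·Σ² = 6/143  (sign +1)
sum: t=1:−1/80640 = -1/80640
3j²(1 6 5; 0 3 -3) = Δ·Π!·Σ² = 9/286  (sign -1)
combine: 4πI² = 429·6/143·9/286 = 81/143
take √, sign -1: I = -0.21230956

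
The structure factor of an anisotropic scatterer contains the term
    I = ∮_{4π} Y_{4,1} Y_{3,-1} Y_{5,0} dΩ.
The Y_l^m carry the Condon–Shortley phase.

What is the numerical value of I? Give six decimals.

-0.009577

Rules hold: Σm=0, L=12 even, 1≤5≤7.
N = 9·7·11 = 693
Δ = 2!·6!·4!/13! = 1/180180
Racah Σ t=0..2: t=0:+1/576 t=1:−1/144 t=2:+1/576 = -1/288
⇒ 3j(4 3 5; 0 0 0)² = 20/1001, sgn +1
Racah Σ t=0..2: t=0:+1/288 t=1:−1/288 t=2:+1/5760 = 1/5760
⇒ 3j(4 3 5; 1 -1 0)² = 1/12012, sgn -1
4πI² = N·(3j₀)²·(3jₘ)² = 15/13013
I = -1·√(0.00115269/4π) = -0.00957750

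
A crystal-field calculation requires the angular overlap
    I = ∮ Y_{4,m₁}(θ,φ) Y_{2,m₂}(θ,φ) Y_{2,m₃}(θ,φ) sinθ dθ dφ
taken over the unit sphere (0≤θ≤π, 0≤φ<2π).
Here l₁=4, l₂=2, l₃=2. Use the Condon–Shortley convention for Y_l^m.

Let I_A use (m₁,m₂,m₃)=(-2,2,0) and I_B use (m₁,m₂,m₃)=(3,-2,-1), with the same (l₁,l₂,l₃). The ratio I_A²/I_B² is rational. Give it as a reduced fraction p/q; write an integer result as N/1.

3/7

Shared (l₁,l₂,l₃)=(4,2,2): N and (l;000)² cancel in I_A²/I_B².
A: Δ = 4!·4!·0!/9! = 1/630; Racah Σ t=4..4: t=4:+1/96 = 1/96; ⇒ 3j(4 2 2; -2 2 0)² = 1/42, sgn +1
B: Δ = 4!·4!·0!/9! = 1/630; Racah Σ t=0..0: t=0:+1/144 = 1/144; ⇒ 3j(4 2 2; 3 -2 -1)² = 1/18, sgn -1
I_A²/I_B² = (1/42)/(1/18) = 3/7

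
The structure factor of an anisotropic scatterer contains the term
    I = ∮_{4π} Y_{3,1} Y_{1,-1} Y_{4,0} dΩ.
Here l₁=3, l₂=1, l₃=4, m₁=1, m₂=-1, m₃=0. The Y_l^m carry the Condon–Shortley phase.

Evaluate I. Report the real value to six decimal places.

0.150786

Checks pass: Σm=0; 8 even; l₃=4∈[2,4].
(2·3+1)(2·1+1)(2·4+1) = 189
Δ: 0! 6! 2! / 9! → 1/252
sum: t=0:+1/36 = 1/36
3j²(3 1 4; 0 0 0) = Δ·Π!·Σ² = 4/63  (sign +1)
sum: t=0:+1/96 = 1/96
3j²(3 1 4; 1 -1 0) = Δ·Π!·Σ² = 1/42  (sign +1)
combine: 4πI² = 189·4/63·1/42 = 2/7
take √, sign +1: I = 0.15078601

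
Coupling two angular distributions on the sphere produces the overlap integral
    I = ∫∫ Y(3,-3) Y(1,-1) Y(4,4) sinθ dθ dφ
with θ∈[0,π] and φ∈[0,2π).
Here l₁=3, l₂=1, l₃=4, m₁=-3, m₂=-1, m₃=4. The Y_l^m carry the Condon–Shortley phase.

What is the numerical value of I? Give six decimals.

0.325735

Checks pass: Σm=0; 8 even; l₃=4∈[2,4].
(2·3+1)(2·1+1)(2·4+1) = 189
Δ: 0! 6! 2! / 9! → 1/252
sum: t=0:+1/36 = 1/36
3j²(3 1 4; 0 0 0) = Δ·Π!·Σ² = 4/63  (sign +1)
sum: t=0:+1/1440 = 1/1440
3j²(3 1 4; -3 -1 4) = Δ·Π!·Σ² = 1/9  (sign +1)
combine: 4πI² = 189·4/63·1/9 = 4/3
take √, sign +1: I = 0.32573501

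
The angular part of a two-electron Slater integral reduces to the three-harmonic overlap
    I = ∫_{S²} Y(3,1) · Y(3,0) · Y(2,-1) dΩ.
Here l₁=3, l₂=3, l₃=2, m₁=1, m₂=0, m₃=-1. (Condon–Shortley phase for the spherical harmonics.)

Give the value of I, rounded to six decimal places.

m-sum 0 ✓  L=8 even ✓  0≤2≤6 ✓
Π(2lᵢ+1) = 7×7×5 = 245
triangle coeff Δ(3,3,2) = 1/3780
Σ_t [1,3]: t=1:−1/24 t=2:+1/4 t=3:−1/24 = 1/6
(3j)²=4/105 [(3 3 2; 0 0 0)], sign=+1
Σ_t [1,2]: t=1:−1/12 t=2:+1/8 = 1/24
(3j)²=1/210 [(3 3 2; 1 0 -1)], sign=-1
⇒ 4πI² = 2/45
I = (-1)√(2/45/(4π)) = -0.05947080

-0.059471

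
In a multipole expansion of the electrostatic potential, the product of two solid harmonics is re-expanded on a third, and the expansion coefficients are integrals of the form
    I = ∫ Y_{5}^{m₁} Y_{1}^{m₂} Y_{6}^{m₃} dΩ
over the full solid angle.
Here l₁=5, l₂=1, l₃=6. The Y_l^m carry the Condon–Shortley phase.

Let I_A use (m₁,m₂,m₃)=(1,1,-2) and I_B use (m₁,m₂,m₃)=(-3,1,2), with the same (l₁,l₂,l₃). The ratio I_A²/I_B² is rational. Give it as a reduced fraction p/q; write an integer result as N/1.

14/3

l's match ⇒ only the (l;m) 3-j factors differ between A and B.
A: triangle coeff Δ(5,1,6) = 1/858; Σ_t [0,0]: t=0:+1/34560 = 1/34560; (3j)²=14/429 [(5 1 6; 1 1 -2)], sign=+1
B: triangle coeff Δ(5,1,6) = 1/858; Σ_t [0,0]: t=0:+1/161280 = 1/161280; (3j)²=1/143 [(5 1 6; -3 1 2)], sign=+1
I_A²/I_B² = (14/429)/(1/143) = 14/3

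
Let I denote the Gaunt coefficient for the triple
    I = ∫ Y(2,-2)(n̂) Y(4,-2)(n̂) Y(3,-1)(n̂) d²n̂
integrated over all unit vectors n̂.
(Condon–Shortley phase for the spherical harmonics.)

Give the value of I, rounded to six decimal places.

-2 − 2 − 1 = -5 ≠ 0: azimuthal integral kills it; I = 0

0.000000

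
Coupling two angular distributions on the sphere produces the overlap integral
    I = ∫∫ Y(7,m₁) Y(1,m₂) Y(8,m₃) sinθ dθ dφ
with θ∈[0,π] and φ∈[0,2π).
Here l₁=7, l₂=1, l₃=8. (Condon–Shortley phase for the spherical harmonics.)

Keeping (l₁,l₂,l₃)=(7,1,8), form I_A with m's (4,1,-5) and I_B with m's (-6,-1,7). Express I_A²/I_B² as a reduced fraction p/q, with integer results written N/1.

26/35

Shared (l₁,l₂,l₃)=(7,1,8): N and (l;000)² cancel in I_A²/I_B².
A: Δ = 0!·14!·2!/17! = 1/2040; Racah Σ t=0..0: t=0:+1/479001600 = 1/479001600; ⇒ 3j(7 1 8; 4 1 -5)² = 13/340, sgn -1
B: Δ = 0!·14!·2!/17! = 1/2040; Racah Σ t=0..0: t=0:+1/12454041600 = 1/12454041600; ⇒ 3j(7 1 8; -6 -1 7)² = 7/136, sgn -1
I_A²/I_B² = (13/340)/(7/136) = 26/35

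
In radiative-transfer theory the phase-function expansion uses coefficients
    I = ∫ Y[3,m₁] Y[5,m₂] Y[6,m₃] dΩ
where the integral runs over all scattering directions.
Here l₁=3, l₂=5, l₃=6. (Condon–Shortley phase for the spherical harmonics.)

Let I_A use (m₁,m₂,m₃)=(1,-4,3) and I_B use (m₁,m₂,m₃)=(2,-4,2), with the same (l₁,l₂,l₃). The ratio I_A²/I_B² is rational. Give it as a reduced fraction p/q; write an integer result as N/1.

8/5

Shared (l₁,l₂,l₃)=(3,5,6): N and (l;000)² cancel in I_A²/I_B².
A: Δ = 2!·4!·8!/15! = 1/675675; Racah Σ t=0..1: t=0:+1/40320 t=1:−1/241920 = 1/48384; ⇒ 3j(3 5 6; 1 -4 3)² = 24/1001, sgn -1
B: Δ = 2!·4!·8!/15! = 1/675675; Racah Σ t=0..1: t=0:+1/60480 t=1:−1/967680 = 1/64512; ⇒ 3j(3 5 6; 2 -4 2)² = 15/1001, sgn +1
I_A²/I_B² = (24/1001)/(15/1001) = 8/5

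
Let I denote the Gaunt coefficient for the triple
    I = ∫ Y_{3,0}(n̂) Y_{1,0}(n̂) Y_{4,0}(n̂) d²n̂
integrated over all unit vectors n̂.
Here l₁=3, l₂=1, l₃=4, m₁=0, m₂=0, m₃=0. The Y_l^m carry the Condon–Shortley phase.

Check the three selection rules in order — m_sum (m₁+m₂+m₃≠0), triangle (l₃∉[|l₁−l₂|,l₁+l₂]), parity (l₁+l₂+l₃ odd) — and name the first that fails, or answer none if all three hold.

azimuthal sum: 0 + 0 + 0 = 0  ✓
2 ≤ 4 ≤ 4 (triangle on l)  ✓
L = 3 + 1 + 4 = 8 (even)  ✓

none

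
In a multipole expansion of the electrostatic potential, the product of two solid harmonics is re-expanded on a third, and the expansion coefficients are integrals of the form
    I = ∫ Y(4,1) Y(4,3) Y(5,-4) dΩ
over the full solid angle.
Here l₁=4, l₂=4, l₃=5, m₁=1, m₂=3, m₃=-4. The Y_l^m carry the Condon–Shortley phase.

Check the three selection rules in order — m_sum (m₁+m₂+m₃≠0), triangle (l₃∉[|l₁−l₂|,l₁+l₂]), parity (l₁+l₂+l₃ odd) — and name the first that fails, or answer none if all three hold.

azimuthal sum: 1 + 3 − 4 = 0  ✓
0 ≤ 5 ≤ 8 (triangle on l)  ✓
L = 4 + 4 + 5 = 13 (odd)  ✗

parity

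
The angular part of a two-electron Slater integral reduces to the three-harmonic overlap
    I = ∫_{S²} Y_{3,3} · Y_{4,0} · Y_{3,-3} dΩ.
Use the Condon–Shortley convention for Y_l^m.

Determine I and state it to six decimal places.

-0.076935

Rules hold: Σm=0, L=10 even, 1≤3≤7.
N = 7·9·7 = 441
Δ = 4!·2!·4!/11! = 1/34650
Racah Σ t=1..3: t=1:−1/72 t=2:+1/16 t=3:−1/72 = 5/144
⇒ 3j(3 4 3; 0 0 0)² = 2/77, sgn -1
Racah Σ t=0..0: t=0:+1/1152 = 1/1152
⇒ 3j(3 4 3; 3 0 -3)² = 1/154, sgn +1
4πI² = N·(3j₀)²·(3jₘ)² = 9/121
I = -1·√(0.0743802/4π) = -0.07693494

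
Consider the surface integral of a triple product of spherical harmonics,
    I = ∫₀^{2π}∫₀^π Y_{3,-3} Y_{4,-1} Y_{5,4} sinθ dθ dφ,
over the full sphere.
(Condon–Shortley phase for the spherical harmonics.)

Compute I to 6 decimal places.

Rules hold: Σm=0, L=12 even, 1≤5≤7.
N = 7·9·11 = 693
Δ = 2!·4!·6!/13! = 1/180180
Racah Σ t=0..2: t=0:+1/576 t=1:−1/144 t=2:+1/576 = -1/288
⇒ 3j(3 4 5; 0 0 0)² = 20/1001, sgn +1
Racah Σ t=2..2: t=2:+1/5760 = 1/5760
⇒ 3j(3 4 5; -3 -1 4)² = 9/286, sgn -1
4πI² = N·(3j₀)²·(3jₘ)² = 810/1859
I = -1·√(0.435718/4π) = -0.18620781

-0.186208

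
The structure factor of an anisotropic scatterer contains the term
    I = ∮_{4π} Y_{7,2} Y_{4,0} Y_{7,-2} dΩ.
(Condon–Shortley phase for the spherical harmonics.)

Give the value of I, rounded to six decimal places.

0.041390

Rules hold: Σm=0, L=18 even, 3≤7≤11.
N = 15·9·15 = 2025
Δ = 4!·10!·4!/19! = 1/58198140
Racah Σ t=0..4: t=0:+1/17418240 t=1:−1/622080 t=2:+1/230400 t=3:−1/622080 t=4:+1/17418240 = 1/806400
⇒ 3j(7 4 7; 0 0 0)² = 2268/230945, sgn -1
Racah Σ t=0..4: t=0:+1/8294400 t=1:−1/622080 t=2:+1/483840 t=3:−1/2903040 t=4:+1/209018880 = 251/1045094400
⇒ 3j(7 4 7; 2 0 -2)² = 63001/58198140, sgn -1
4πI² = N·(3j₀)²·(3jₘ)² = 45927729/2133423721
I = +1·√(0.0215277/4π) = 0.04138986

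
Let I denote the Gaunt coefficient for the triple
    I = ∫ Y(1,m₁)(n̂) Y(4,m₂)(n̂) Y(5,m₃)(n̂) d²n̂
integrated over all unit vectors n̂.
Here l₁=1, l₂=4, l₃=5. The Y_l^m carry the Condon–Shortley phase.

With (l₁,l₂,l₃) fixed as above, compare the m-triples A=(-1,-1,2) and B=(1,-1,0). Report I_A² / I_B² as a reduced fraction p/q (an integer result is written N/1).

l's match ⇒ only the (l;m) 3-j factors differ between A and B.
A: triangle coeff Δ(1,4,5) = 1/495; Σ_t [0,0]: t=0:+1/1440 = 1/1440; (3j)²=7/165 [(1 4 5; -1 -1 2)], sign=-1
B: triangle coeff Δ(1,4,5) = 1/495; Σ_t [0,0]: t=0:+1/1440 = 1/1440; (3j)²=2/99 [(1 4 5; 1 -1 0)], sign=-1
I_A²/I_B² = (7/165)/(2/99) = 21/10

21/10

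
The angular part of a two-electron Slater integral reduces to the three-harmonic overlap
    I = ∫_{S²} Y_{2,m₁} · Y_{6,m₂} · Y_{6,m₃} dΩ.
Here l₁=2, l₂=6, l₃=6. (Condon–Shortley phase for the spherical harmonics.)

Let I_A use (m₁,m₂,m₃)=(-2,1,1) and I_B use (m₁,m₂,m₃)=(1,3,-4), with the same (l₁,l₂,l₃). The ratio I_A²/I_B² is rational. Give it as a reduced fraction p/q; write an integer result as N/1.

6/5

l's match ⇒ only the (l;m) 3-j factors differ between A and B.
A: triangle coeff Δ(2,6,6) = 1/90090; Σ_t [2,2]: t=2:+1/57600 = 1/57600; (3j)²=21/715 [(2 6 6; -2 1 1)], sign=-1
B: triangle coeff Δ(2,6,6) = 1/90090; Σ_t [0,1]: t=0:+1/725760 t=1:−1/161280 = -1/207360; (3j)²=7/286 [(2 6 6; 1 3 -4)], sign=-1
I_A²/I_B² = (21/715)/(7/286) = 6/5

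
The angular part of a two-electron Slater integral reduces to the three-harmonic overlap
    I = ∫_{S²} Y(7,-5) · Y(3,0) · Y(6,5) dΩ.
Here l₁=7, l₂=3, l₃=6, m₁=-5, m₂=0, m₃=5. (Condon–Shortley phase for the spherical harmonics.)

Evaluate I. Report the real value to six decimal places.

0.161723

Checks pass: Σm=0; 16 even; l₃=6∈[4,10].
(2·7+1)(2·3+1)(2·6+1) = 1365
Δ: 4! 10! 2! / 17! → 1/2042040
sum: t=1:−1/207360 t=2:+1/57600 t=3:−1/207360 = 1/129600
3j²(7 3 6; 0 0 0) = Δ·Π!·Σ² = 168/12155  (sign +1)
sum: t=2:+1/14515200 t=3:−1/4354560 = -1/6220800
3j²(7 3 6; -5 0 5) = Δ·Π!·Σ² = 77/4420  (sign +1)
combine: 4πI² = 1365·168/12155·77/4420 = 6174/18785
take √, sign +1: I = 0.16172337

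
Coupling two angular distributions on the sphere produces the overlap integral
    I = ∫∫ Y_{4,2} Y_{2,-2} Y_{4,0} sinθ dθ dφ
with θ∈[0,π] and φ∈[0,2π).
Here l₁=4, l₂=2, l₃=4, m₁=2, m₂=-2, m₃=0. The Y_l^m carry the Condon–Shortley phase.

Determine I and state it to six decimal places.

-0.190365

Rules hold: Σm=0, L=10 even, 2≤4≤6.
N = 9·5·9 = 405
Δ = 2!·6!·2!/11! = 1/13860
Racah Σ t=0..2: t=0:+1/192 t=1:−1/36 t=2:+1/192 = -5/288
⇒ 3j(4 2 4; 0 0 0)² = 20/693, sgn -1
Racah Σ t=0..0: t=0:+1/192 = 1/192
⇒ 3j(4 2 4; 2 -2 0)² = 3/77, sgn +1
4πI² = N·(3j₀)²·(3jₘ)² = 2700/5929
I = -1·√(0.455389/4π) = -0.19036462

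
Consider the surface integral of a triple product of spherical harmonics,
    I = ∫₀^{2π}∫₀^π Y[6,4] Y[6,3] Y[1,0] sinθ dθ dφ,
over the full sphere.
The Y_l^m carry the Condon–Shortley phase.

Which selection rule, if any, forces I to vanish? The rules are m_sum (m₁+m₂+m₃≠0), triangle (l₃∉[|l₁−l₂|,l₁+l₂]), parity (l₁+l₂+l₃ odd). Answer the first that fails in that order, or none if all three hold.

m_sum

azimuthal sum: 4 + 3 + 0 = 7  ✗
0 ≤ 1 ≤ 12 (triangle on l)
L = 6 + 6 + 1 = 13 (odd)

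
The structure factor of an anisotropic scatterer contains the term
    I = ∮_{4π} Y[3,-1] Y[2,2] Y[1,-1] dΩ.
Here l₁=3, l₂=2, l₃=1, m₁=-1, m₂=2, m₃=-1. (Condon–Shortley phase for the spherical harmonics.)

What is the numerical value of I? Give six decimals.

m-sum 0 ✓  L=6 even ✓  1≤1≤5 ✓
Π(2lᵢ+1) = 7×5×3 = 105
triangle coeff Δ(3,2,1) = 1/105
Σ_t [2,2]: t=2:+1/4 = 1/4
(3j)²=3/35 [(3 2 1; 0 0 0)], sign=-1
Σ_t [4,4]: t=4:+1/48 = 1/48
(3j)²=1/105 [(3 2 1; -1 2 -1)], sign=+1
⇒ 4πI² = 3/35
I = (-1)√(3/35/(4π)) = -0.08258890

-0.082589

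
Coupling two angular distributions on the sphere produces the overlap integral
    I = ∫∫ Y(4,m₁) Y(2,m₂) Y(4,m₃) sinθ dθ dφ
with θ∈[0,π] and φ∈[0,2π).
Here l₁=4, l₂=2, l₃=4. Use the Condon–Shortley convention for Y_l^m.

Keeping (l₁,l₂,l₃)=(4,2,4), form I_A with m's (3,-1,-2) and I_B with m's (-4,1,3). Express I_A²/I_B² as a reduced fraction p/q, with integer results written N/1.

25/28

l's match ⇒ only the (l;m) 3-j factors differ between A and B.
A: triangle coeff Δ(4,2,4) = 1/13860; Σ_t [0,1]: t=0:+1/240 t=1:−1/1440 = 1/288; (3j)²=5/132 [(4 2 4; 3 -1 -2)], sign=+1
B: triangle coeff Δ(4,2,4) = 1/13860; Σ_t [2,2]: t=2:+1/1440 = 1/1440; (3j)²=7/165 [(4 2 4; -4 1 3)], sign=-1
I_A²/I_B² = (5/132)/(7/165) = 25/28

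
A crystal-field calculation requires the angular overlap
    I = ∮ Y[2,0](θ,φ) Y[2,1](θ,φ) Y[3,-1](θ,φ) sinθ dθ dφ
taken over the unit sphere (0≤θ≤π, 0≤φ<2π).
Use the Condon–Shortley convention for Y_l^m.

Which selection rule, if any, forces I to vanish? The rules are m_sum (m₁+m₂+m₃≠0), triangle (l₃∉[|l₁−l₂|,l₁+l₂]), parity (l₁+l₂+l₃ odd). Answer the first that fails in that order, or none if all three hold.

Σmᵢ = 0  ✓
l₃∈[|l₁−l₂|,l₁+l₂]=[0,4], have l₃=3  ✓
Σlᵢ = 7 ⇒ odd  ✗

parity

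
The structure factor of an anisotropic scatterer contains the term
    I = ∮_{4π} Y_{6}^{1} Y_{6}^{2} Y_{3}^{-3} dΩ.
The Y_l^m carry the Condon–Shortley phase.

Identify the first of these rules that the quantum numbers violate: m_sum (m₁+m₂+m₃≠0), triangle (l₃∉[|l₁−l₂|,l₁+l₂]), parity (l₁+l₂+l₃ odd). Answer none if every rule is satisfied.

parity

m₁+m₂+m₃ = 1 + 2 − 3 = 0  ✓
triangle: |6−6|=0 ≤ l₃=3 ≤ 6+6=12  ✓
parity: l₁+l₂+l₃ = 15 is odd  ✗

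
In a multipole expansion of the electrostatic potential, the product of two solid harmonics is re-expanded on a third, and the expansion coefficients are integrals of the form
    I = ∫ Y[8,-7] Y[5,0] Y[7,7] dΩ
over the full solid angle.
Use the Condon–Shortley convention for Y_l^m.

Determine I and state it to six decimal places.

Rules hold: Σm=0, L=20 even, 3≤7≤13.
N = 17·11·15 = 2805
Δ = 6!·10!·4!/21! = 1/814773960
Racah Σ t=1..5: t=1:−1/87091200 t=2:+1/4976640 t=3:−1/2073600 t=4:+1/4976640 t=5:−1/87091200 = -1/9676800
⇒ 3j(8 5 7; 0 0 0)² = 360/46189, sgn +1
Racah Σ t=5..5: t=5:−1/10450944000 = -1/10450944000
⇒ 3j(8 5 7; -7 0 7)² = 143/7752, sgn -1
4πI² = N·(3j₀)²·(3jₘ)² = 2475/6137
I = -1·√(0.403292/4π) = -0.17914497

-0.179145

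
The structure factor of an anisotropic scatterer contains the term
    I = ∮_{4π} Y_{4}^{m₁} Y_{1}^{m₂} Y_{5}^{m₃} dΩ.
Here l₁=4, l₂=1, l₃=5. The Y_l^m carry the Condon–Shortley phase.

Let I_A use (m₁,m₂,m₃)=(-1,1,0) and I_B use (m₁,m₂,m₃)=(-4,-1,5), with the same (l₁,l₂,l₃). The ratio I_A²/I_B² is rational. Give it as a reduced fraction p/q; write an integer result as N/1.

2/9

Shared (l₁,l₂,l₃)=(4,1,5): N and (l;000)² cancel in I_A²/I_B².
A: Δ = 0!·8!·2!/11! = 1/495; Racah Σ t=0..0: t=0:+1/1440 = 1/1440; ⇒ 3j(4 1 5; -1 1 0)² = 2/99, sgn -1
B: Δ = 0!·8!·2!/11! = 1/495; Racah Σ t=0..0: t=0:+1/80640 = 1/80640; ⇒ 3j(4 1 5; -4 -1 5)² = 1/11, sgn +1
I_A²/I_B² = (2/99)/(1/11) = 2/9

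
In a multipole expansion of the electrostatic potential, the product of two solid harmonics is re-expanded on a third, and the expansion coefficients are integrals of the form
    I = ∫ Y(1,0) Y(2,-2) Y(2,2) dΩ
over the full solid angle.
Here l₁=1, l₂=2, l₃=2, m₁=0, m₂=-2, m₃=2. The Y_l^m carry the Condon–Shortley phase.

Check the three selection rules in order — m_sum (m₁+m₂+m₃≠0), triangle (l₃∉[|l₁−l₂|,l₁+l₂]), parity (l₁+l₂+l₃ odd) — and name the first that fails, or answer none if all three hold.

parity

azimuthal sum: 0 − 2 + 2 = 0  ✓
1 ≤ 2 ≤ 3 (triangle on l)  ✓
L = 1 + 2 + 2 = 5 (odd)  ✗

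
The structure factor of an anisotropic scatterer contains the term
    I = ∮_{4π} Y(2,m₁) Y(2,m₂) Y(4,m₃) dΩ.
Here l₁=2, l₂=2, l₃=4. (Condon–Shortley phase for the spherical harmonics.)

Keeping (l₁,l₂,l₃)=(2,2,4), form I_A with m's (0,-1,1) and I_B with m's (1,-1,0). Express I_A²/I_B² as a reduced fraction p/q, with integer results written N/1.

Shared (l₁,l₂,l₃)=(2,2,4): N and (l;000)² cancel in I_A²/I_B².
A: Δ = 0!·4!·4!/9! = 1/630; Racah Σ t=0..0: t=0:+1/24 = 1/24; ⇒ 3j(2 2 4; 0 -1 1)² = 1/21, sgn -1
B: Δ = 0!·4!·4!/9! = 1/630; Racah Σ t=0..0: t=0:+1/36 = 1/36; ⇒ 3j(2 2 4; 1 -1 0)² = 8/315, sgn +1
I_A²/I_B² = (1/21)/(8/315) = 15/8

15/8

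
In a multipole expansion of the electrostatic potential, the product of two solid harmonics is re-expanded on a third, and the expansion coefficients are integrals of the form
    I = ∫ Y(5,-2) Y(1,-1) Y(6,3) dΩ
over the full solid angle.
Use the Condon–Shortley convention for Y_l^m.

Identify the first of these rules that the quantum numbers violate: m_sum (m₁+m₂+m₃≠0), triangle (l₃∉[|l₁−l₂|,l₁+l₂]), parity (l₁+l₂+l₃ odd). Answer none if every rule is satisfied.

none

Σmᵢ = 0  ✓
l₃∈[|l₁−l₂|,l₁+l₂]=[4,6], have l₃=6  ✓
Σlᵢ = 12 ⇒ even  ✓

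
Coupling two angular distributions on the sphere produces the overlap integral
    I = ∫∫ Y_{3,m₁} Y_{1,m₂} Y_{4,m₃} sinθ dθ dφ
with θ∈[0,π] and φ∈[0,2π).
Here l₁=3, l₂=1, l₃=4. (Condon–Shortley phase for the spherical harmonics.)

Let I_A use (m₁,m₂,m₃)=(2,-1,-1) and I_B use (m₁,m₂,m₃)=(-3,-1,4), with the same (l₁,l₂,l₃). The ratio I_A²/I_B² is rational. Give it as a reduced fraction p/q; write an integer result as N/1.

3/28

l's match ⇒ only the (l;m) 3-j factors differ between A and B.
A: triangle coeff Δ(3,1,4) = 1/252; Σ_t [0,0]: t=0:+1/240 = 1/240; (3j)²=1/84 [(3 1 4; 2 -1 -1)], sign=-1
B: triangle coeff Δ(3,1,4) = 1/252; Σ_t [0,0]: t=0:+1/1440 = 1/1440; (3j)²=1/9 [(3 1 4; -3 -1 4)], sign=+1
I_A²/I_B² = (1/84)/(1/9) = 3/28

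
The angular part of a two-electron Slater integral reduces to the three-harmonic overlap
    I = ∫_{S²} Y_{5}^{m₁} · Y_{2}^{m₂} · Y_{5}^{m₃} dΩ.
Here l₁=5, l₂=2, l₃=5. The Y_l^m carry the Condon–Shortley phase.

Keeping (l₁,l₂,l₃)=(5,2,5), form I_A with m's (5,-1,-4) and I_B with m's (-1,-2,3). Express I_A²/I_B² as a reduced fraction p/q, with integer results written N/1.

Shared (l₁,l₂,l₃)=(5,2,5): N and (l;000)² cancel in I_A²/I_B².
A: Δ = 2!·8!·2!/13! = 1/38610; Racah Σ t=0..0: t=0:+1/80640 = 1/80640; ⇒ 3j(5 2 5; 5 -1 -4)² = 9/286, sgn -1
B: Δ = 2!·8!·2!/13! = 1/38610; Racah Σ t=0..0: t=0:+1/5760 = 1/5760; ⇒ 3j(5 2 5; -1 -2 3)² = 56/2145, sgn +1
I_A²/I_B² = (9/286)/(56/2145) = 135/112

135/112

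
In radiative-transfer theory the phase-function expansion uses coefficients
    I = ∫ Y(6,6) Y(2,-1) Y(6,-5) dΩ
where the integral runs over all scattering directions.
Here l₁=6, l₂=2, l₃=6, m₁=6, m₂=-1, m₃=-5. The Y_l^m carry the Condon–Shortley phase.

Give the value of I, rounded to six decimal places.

0.178412

Checks pass: Σm=0; 14 even; l₃=6∈[4,8].
(2·6+1)(2·2+1)(2·6+1) = 845
Δ: 2! 10! 2! / 15! → 1/90090
sum: t=0:+1/69120 t=1:−1/14400 t=2:+1/69120 = -7/172800
3j²(6 2 6; 0 0 0) = Δ·Π!·Σ² = 14/715  (sign -1)
sum: t=0:+1/7257600 = 1/7257600
3j²(6 2 6; 6 -1 -5) = Δ·Π!·Σ² = 11/455  (sign -1)
combine: 4πI² = 845·14/715·11/455 = 2/5
take √, sign +1: I = 0.17841241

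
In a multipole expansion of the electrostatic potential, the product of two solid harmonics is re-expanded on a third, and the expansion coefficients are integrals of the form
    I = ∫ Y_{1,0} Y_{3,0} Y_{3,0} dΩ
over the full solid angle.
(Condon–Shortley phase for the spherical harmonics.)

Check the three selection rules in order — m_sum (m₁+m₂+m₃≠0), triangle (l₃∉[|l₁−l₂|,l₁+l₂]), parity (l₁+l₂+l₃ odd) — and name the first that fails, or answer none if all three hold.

parity

Σmᵢ = 0  ✓
l₃∈[|l₁−l₂|,l₁+l₂]=[2,4], have l₃=3  ✓
Σlᵢ = 7 ⇒ odd  ✗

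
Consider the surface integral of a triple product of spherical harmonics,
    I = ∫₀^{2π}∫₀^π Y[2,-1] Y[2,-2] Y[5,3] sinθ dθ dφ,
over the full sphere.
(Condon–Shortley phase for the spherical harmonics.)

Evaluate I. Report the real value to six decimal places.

l₃=5 ∉ [0,4] — triangle fails ⇒ I = 0

0.000000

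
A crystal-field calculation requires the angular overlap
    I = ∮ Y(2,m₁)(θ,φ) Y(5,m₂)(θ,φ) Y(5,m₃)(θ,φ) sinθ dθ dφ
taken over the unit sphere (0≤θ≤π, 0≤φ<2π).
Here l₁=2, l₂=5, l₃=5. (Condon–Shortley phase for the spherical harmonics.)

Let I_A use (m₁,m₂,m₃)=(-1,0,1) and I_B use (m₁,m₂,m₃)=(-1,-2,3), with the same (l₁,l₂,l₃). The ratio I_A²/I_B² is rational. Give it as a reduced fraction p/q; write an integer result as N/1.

1/20

Shared (l₁,l₂,l₃)=(2,5,5): N and (l;000)² cancel in I_A²/I_B².
A: Δ = 2!·2!·8!/13! = 1/38610; Racah Σ t=1..2: t=1:−1/1152 t=2:+1/1440 = -1/5760; ⇒ 3j(2 5 5; -1 0 1)² = 1/858, sgn -1
B: Δ = 2!·2!·8!/13! = 1/38610; Racah Σ t=1..2: t=1:−1/2880 t=2:+1/10080 = -1/4032; ⇒ 3j(2 5 5; -1 -2 3)² = 10/429, sgn -1
I_A²/I_B² = (1/858)/(10/429) = 1/20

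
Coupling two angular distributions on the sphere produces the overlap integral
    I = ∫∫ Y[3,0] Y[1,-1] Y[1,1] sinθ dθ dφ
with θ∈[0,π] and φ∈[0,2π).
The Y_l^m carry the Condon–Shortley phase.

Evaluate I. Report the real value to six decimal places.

0.000000

l₃=1 ∉ [2,4] — triangle fails ⇒ I = 0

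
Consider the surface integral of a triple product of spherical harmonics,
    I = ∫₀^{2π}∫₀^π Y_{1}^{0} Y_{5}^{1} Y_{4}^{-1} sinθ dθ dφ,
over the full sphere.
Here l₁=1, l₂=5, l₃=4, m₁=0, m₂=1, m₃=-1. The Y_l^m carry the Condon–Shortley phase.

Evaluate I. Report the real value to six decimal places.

Rules hold: Σm=0, L=10 even, 4≤4≤6.
N = 3·11·9 = 297
Δ = 2!·0!·8!/11! = 1/495
Racah Σ t=1..1: t=1:−1/576 = -1/576
⇒ 3j(1 5 4; 0 0 0)² = 5/99, sgn -1
Racah Σ t=1..1: t=1:−1/720 = -1/720
⇒ 3j(1 5 4; 0 1 -1)² = 8/165, sgn +1
4πI² = N·(3j₀)²·(3jₘ)² = 8/11
I = -1·√(0.727273/4π) = -0.24057125

-0.240571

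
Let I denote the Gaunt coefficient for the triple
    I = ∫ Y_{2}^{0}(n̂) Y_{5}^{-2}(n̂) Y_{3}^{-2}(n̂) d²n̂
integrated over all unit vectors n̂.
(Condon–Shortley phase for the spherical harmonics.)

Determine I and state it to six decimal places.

m-sum = 0 − 2 − 2 = -4 ≠ 0 ⇒ I = 0

0.000000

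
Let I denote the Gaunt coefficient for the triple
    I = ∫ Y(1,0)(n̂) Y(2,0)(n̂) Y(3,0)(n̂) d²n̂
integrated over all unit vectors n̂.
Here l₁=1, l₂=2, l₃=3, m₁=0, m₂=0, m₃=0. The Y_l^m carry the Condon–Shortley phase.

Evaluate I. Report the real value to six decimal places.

0.247767

m-sum 0 ✓  L=6 even ✓  1≤3≤3 ✓
Π(2lᵢ+1) = 3×5×7 = 105
triangle coeff Δ(1,2,3) = 1/105
Σ_t [0,0]: t=0:+1/4 = 1/4
(3j)²=3/35 [(1 2 3; 0 0 0)], sign=-1
(m-triple is (0,0,0) — same symbol as above.)
⇒ 4πI² = 27/35
I = (+1)√(27/35/(4π)) = 0.24776670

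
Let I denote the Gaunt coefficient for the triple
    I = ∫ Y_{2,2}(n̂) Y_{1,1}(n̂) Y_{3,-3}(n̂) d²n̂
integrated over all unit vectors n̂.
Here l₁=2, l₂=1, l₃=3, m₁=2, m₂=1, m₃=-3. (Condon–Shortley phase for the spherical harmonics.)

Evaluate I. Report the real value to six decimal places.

-0.319865

Rules hold: Σm=0, L=6 even, 1≤3≤3.
N = 5·3·7 = 105
Δ = 0!·4!·2!/7! = 1/105
Racah Σ t=0..0: t=0:+1/4 = 1/4
⇒ 3j(2 1 3; 0 0 0)² = 3/35, sgn -1
Racah Σ t=0..0: t=0:+1/48 = 1/48
⇒ 3j(2 1 3; 2 1 -3)² = 1/7, sgn +1
4πI² = N·(3j₀)²·(3jₘ)² = 9/7
I = -1·√(1.28571/4π) = -0.31986543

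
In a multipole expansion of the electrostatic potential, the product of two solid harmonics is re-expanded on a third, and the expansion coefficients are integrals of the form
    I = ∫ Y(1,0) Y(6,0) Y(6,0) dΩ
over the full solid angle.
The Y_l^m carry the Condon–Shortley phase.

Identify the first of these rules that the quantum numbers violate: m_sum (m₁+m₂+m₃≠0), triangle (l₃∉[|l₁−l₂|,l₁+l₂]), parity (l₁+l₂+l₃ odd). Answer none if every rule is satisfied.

parity

Σmᵢ = 0  ✓
l₃∈[|l₁−l₂|,l₁+l₂]=[5,7], have l₃=6  ✓
Σlᵢ = 13 ⇒ odd  ✗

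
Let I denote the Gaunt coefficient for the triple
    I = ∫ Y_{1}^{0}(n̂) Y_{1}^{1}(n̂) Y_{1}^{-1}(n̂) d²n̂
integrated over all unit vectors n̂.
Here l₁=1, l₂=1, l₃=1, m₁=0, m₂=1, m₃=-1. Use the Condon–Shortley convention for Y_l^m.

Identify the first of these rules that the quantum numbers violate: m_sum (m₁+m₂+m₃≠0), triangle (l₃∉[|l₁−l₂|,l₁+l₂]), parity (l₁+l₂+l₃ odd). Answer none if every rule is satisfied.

Σmᵢ = 0  ✓
l₃∈[|l₁−l₂|,l₁+l₂]=[0,2], have l₃=1  ✓
Σlᵢ = 3 ⇒ odd  ✗

parity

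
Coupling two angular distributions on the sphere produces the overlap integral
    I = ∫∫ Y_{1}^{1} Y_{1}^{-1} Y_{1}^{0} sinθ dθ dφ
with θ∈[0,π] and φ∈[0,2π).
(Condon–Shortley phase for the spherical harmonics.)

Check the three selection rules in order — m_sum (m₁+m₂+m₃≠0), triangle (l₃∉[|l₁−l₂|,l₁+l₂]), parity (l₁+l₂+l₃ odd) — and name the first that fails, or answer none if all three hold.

parity

azimuthal sum: 1 − 1 + 0 = 0  ✓
0 ≤ 1 ≤ 2 (triangle on l)  ✓
L = 1 + 1 + 1 = 3 (odd)  ✗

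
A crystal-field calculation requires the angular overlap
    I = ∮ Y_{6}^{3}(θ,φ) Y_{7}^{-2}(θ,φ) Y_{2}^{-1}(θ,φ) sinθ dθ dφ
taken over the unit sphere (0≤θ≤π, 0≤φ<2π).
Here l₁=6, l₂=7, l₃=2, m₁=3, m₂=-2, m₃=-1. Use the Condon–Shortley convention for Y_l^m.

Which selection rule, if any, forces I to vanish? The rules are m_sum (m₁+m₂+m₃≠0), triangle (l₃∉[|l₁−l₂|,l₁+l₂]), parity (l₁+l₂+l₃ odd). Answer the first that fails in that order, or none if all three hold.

azimuthal sum: 3 − 2 − 1 = 0  ✓
1 ≤ 2 ≤ 13 (triangle on l)  ✓
L = 6 + 7 + 2 = 15 (odd)  ✗

parity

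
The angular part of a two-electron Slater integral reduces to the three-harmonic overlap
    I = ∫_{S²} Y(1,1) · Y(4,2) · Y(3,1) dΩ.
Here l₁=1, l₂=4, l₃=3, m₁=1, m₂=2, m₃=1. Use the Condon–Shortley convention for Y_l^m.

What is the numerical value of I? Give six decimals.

Σmᵢ = 4 ≠ 0, so the φ-integral vanishes; I = 0

0.000000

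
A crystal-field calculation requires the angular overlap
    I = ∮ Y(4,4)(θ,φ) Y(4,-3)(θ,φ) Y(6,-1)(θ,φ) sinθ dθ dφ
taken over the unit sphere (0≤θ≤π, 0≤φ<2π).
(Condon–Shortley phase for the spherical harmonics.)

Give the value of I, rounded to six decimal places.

m-sum 0 ✓  L=14 even ✓  0≤6≤8 ✓
Π(2lᵢ+1) = 9×9×13 = 1053
triangle coeff Δ(4,4,6) = 1/1261260
Σ_t [0,2]: t=0:+1/4608 t=1:−1/1296 t=2:+1/4608 = -7/20736
(3j)²=20/1287 [(4 4 6; 0 0 0)], sign=-1
Σ_t [0,0]: t=0:+1/172800 = 1/172800
(3j)²=7/2145 [(4 4 6; 4 -3 -1)], sign=-1
⇒ 4πI² = 84/1573
I = (+1)√(84/1573/(4π)) = 0.06518840

0.065188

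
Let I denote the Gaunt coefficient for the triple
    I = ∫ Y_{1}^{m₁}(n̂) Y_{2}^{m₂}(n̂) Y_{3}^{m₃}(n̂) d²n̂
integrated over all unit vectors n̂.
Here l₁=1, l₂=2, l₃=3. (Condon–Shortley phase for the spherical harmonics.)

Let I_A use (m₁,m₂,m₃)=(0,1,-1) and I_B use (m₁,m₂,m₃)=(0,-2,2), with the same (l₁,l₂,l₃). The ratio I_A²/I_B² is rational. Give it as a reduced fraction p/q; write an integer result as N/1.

Shared (l₁,l₂,l₃)=(1,2,3): N and (l;000)² cancel in I_A²/I_B².
A: Δ = 0!·2!·4!/7! = 1/105; Racah Σ t=0..0: t=0:+1/6 = 1/6; ⇒ 3j(1 2 3; 0 1 -1)² = 8/105, sgn +1
B: Δ = 0!·2!·4!/7! = 1/105; Racah Σ t=0..0: t=0:+1/24 = 1/24; ⇒ 3j(1 2 3; 0 -2 2)² = 1/21, sgn -1
I_A²/I_B² = (8/105)/(1/21) = 8/5

8/5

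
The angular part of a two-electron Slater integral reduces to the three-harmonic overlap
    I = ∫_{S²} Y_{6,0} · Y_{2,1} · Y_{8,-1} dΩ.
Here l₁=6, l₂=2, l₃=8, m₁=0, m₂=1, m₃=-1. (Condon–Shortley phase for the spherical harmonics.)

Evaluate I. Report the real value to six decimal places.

-0.205780

m-sum 0 ✓  L=16 even ✓  4≤8≤8 ✓
Π(2lᵢ+1) = 13×5×17 = 1105
triangle coeff Δ(6,2,8) = 1/30940
Σ_t [0,0]: t=0:+1/2073600 = 1/2073600
(3j)²=28/1105 [(6 2 8; 0 0 0)], sign=+1
Σ_t [0,0]: t=0:+1/3110400 = 1/3110400
(3j)²=21/1105 [(6 2 8; 0 1 -1)], sign=-1
⇒ 4πI² = 588/1105
I = (-1)√(588/1105/(4π)) = -0.20577973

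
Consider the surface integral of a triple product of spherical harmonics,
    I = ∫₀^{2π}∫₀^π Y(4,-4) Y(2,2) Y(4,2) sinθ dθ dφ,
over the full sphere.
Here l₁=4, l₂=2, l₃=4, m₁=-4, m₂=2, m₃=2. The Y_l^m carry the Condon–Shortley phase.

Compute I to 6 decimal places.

Rules hold: Σm=0, L=10 even, 2≤4≤6.
N = 9·5·9 = 405
Δ = 2!·6!·2!/11! = 1/13860
Racah Σ t=0..2: t=0:+1/192 t=1:−1/36 t=2:+1/192 = -5/288
⇒ 3j(4 2 4; 0 0 0)² = 20/693, sgn -1
Racah Σ t=2..2: t=2:+1/2880 = 1/2880
⇒ 3j(4 2 4; -4 2 2)² = 2/165, sgn +1
4πI² = N·(3j₀)²·(3jₘ)² = 120/847
I = -1·√(0.141677/4π) = -0.10618031

-0.106180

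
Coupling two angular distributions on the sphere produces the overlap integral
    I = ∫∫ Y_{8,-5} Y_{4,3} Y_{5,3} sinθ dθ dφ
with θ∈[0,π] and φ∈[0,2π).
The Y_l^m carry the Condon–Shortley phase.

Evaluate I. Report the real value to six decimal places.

m-sum = -5 + 3 + 3 = 1 ≠ 0 ⇒ I = 0

0.000000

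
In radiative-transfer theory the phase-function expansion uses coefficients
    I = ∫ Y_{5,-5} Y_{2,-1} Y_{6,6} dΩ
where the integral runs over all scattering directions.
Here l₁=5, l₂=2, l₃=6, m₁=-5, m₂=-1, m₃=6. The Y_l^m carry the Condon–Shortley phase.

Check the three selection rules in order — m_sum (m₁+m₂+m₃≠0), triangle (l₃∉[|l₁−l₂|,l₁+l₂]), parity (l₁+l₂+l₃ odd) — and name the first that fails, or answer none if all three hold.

m₁+m₂+m₃ = -5 − 1 + 6 = 0  ✓
triangle: |5−2|=3 ≤ l₃=6 ≤ 5+2=7  ✓
parity: l₁+l₂+l₃ = 13 is odd  ✗

parity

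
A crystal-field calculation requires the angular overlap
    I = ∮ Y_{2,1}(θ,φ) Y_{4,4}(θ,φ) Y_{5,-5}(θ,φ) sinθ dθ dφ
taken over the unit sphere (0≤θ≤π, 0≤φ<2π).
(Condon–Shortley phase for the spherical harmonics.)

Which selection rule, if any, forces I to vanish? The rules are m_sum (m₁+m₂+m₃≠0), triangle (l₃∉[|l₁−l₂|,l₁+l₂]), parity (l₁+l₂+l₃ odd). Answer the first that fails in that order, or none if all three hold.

parity

Σmᵢ = 0  ✓
l₃∈[|l₁−l₂|,l₁+l₂]=[2,6], have l₃=5  ✓
Σlᵢ = 11 ⇒ odd  ✗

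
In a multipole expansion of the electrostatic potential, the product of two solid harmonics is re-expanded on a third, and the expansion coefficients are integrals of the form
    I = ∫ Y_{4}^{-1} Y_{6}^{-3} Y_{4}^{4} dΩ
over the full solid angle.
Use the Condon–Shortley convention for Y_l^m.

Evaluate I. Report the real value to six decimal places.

0.155830

Checks pass: Σm=0; 14 even; l₃=4∈[2,10].
(2·4+1)(2·6+1)(2·4+1) = 1053
Δ: 6! 2! 6! / 15! → 1/1261260
sum: t=2:+1/4608 t=3:−1/1296 t=4:+1/4608 = -7/20736
3j²(4 6 4; 0 0 0) = Δ·Π!·Σ² = 20/1287  (sign -1)
sum: t=3:−1/51840 = -1/51840
3j²(4 6 4; -1 -3 4) = Δ·Π!·Σ² = 8/429  (sign -1)
combine: 4πI² = 1053·20/1287·8/429 = 480/1573
take √, sign +1: I = 0.15583009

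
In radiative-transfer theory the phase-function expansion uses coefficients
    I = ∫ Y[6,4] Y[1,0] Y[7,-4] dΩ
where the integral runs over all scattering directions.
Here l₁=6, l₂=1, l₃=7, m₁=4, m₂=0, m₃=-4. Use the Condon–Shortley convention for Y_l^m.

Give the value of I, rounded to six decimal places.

m-sum 0 ✓  L=14 even ✓  5≤7≤7 ✓
Π(2lᵢ+1) = 13×3×15 = 585
triangle coeff Δ(6,1,7) = 1/1365
Σ_t [0,0]: t=0:+1/518400 = 1/518400
(3j)²=7/195 [(6 1 7; 0 0 0)], sign=-1
Σ_t [0,0]: t=0:+1/7257600 = 1/7257600
(3j)²=11/455 [(6 1 7; 4 0 -4)], sign=-1
⇒ 4πI² = 33/65
I = (+1)√(33/65/(4π)) = 0.20099968

0.201000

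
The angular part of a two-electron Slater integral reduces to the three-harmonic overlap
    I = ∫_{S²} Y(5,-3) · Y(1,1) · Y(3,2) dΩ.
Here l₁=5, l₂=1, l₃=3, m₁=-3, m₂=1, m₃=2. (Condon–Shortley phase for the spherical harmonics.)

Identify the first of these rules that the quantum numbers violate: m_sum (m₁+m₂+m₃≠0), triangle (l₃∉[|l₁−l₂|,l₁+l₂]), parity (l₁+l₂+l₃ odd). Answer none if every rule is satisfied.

triangle

azimuthal sum: -3 + 1 + 2 = 0  ✓
4 ≤ 3 ≤ 6 (triangle on l)  ✗
L = 5 + 1 + 3 = 9 (odd)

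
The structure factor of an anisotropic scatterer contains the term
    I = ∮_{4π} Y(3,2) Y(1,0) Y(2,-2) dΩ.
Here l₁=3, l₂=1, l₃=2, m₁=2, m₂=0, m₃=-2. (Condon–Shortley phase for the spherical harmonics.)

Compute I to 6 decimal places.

m-sum 0 ✓  L=6 even ✓  2≤2≤4 ✓
Π(2lᵢ+1) = 7×3×5 = 105
triangle coeff Δ(3,1,2) = 1/105
Σ_t [1,1]: t=1:−1/4 = -1/4
(3j)²=3/35 [(3 1 2; 0 0 0)], sign=-1
Σ_t [1,1]: t=1:−1/24 = -1/24
(3j)²=1/21 [(3 1 2; 2 0 -2)], sign=-1
⇒ 4πI² = 3/7
I = (+1)√(3/7/(4π)) = 0.18467439

0.184674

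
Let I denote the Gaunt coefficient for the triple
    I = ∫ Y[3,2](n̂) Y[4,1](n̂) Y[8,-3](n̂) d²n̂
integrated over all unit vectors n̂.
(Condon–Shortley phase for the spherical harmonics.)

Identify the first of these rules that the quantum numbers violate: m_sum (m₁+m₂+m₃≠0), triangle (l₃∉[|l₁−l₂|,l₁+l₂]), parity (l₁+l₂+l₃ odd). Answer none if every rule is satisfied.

m₁+m₂+m₃ = 2 + 1 − 3 = 0  ✓
triangle: |3−4|=1 ≤ l₃=8 ≤ 3+4=7  ✗
parity: l₁+l₂+l₃ = 15 is odd

triangle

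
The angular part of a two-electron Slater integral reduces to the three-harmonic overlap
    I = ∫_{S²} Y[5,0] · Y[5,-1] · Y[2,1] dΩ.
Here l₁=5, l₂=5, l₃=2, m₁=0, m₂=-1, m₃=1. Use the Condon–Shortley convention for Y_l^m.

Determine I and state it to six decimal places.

Checks pass: Σm=0; 12 even; l₃=2∈[0,10].
(2·5+1)(2·5+1)(2·2+1) = 605
Δ: 8! 2! 2! / 13! → 1/38610
sum: t=3:−1/2880 t=4:+1/576 t=5:−1/2880 = 1/960
3j²(5 5 2; 0 0 0) = Δ·Π!·Σ² = 10/429  (sign +1)
sum: t=3:−1/1440 t=4:+1/1152 = 1/5760
3j²(5 5 2; 0 -1 1) = Δ·Π!·Σ² = 1/858  (sign -1)
combine: 4πI² = 605·10/429·1/858 = 25/1521
take √, sign -1: I = -0.03616600

-0.036166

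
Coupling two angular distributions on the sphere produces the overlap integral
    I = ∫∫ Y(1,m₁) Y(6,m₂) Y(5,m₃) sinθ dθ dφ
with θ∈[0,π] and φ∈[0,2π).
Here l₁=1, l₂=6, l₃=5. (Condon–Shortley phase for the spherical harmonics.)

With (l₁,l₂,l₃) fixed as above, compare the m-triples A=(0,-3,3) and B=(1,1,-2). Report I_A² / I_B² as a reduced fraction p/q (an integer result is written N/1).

27/10

Shared (l₁,l₂,l₃)=(1,6,5): N and (l;000)² cancel in I_A²/I_B².
A: Δ = 2!·0!·10!/13! = 1/858; Racah Σ t=1..1: t=1:−1/80640 = -1/80640; ⇒ 3j(1 6 5; 0 -3 3)² = 9/286, sgn -1
B: Δ = 2!·0!·10!/13! = 1/858; Racah Σ t=0..0: t=0:+1/60480 = 1/60480; ⇒ 3j(1 6 5; 1 1 -2)² = 5/429, sgn -1
I_A²/I_B² = (9/286)/(5/429) = 27/10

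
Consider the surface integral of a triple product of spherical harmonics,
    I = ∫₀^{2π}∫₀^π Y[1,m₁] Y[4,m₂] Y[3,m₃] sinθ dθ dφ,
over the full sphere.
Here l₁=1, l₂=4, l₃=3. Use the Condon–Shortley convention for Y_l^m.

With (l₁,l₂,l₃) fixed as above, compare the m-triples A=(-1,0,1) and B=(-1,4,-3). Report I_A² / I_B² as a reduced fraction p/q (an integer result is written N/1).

Shared (l₁,l₂,l₃)=(1,4,3): N and (l;000)² cancel in I_A²/I_B².
A: Δ = 2!·0!·6!/9! = 1/252; Racah Σ t=2..2: t=2:+1/96 = 1/96; ⇒ 3j(1 4 3; -1 0 1)² = 1/42, sgn +1
B: Δ = 2!·0!·6!/9! = 1/252; Racah Σ t=2..2: t=2:+1/1440 = 1/1440; ⇒ 3j(1 4 3; -1 4 -3)² = 1/9, sgn +1
I_A²/I_B² = (1/42)/(1/9) = 3/14

3/14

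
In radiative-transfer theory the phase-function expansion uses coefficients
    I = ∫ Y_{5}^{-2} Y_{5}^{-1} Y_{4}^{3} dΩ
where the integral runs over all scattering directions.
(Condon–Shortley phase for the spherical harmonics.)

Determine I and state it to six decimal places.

m-sum 0 ✓  L=14 even ✓  0≤4≤10 ✓
Π(2lᵢ+1) = 11×11×9 = 1089
triangle coeff Δ(5,5,4) = 1/3153150
Σ_t [1,5]: t=1:−1/69120 t=2:+1/1728 t=3:−1/576 t=4:+1/1728 t=5:−1/69120 = -7/11520
(3j)²=2/143 [(5 5 4; 0 0 0)], sign=-1
Σ_t [3,4]: t=3:−1/5184 t=4:+1/6912 = -1/20736
(3j)²=5/2574 [(5 5 4; -2 -1 3)], sign=+1
⇒ 4πI² = 5/169
I = (-1)√(5/169/(4π)) = -0.04852178

-0.048522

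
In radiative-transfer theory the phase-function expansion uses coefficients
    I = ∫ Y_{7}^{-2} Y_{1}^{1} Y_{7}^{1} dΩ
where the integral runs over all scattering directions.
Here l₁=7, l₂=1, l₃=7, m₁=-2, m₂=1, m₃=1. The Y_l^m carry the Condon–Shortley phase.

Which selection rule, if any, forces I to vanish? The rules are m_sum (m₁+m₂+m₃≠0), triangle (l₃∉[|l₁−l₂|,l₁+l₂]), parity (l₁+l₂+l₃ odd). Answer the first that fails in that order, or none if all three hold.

azimuthal sum: -2 + 1 + 1 = 0  ✓
6 ≤ 7 ≤ 8 (triangle on l)  ✓
L = 7 + 1 + 7 = 15 (odd)  ✗

parity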